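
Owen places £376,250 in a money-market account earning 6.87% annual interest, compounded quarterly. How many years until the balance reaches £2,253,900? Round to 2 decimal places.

(1 + 0.017175)^(4t) = 2,253,900/376,250 = 5.9904.
4t·ln(1 + 0.017175) = ln(5.9904); 4t = 1.7902/0.0170292 ≈ 105.1233.
t ≈ 26.2808 years.

26.28 years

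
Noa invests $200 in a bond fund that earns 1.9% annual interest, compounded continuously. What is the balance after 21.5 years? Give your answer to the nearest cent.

$300.91

A = P·e^(rt) = 200·e^(0.019·21.5) = 200·e^0.4085.
e^0.4085 ≈ 1.50455925, so A ≈ 300.9119.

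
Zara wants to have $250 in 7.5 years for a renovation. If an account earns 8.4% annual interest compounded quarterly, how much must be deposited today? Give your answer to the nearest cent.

$134.02

Periodic rate = 8.4%/4 = 0.021; 30 periods.
P = 250/(1 + 0.021)^30 ≈ 250/1.86540125 ≈ 134.0194.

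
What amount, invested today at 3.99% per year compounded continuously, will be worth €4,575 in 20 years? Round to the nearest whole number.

P = A·e^(−rt) = 4,575·e^(−0.798).
e^(−0.798) ≈ 0.4502285213, so P ≈ 2,059.7955.

€2,060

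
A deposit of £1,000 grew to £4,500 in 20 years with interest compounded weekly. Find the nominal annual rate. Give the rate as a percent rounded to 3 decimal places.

The 1040-period growth factor is 4,500/1,000 = 4.5.
r/52 = 4.5^(1/1040) − 1 ≈ 0.00144727, so r ≈ 52·0.00144727 = 7.52583%.

7.526%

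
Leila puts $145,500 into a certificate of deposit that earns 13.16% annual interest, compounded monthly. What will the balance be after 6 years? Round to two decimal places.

$319,091.48

Periodic rate = 13.16%/12 = 0.0109667; periods = 12·6 = 72.
A = 145,500·(1 + 0.1316/12)^72 ≈ 145,500·2.19306861335 ≈ 319,091.4832.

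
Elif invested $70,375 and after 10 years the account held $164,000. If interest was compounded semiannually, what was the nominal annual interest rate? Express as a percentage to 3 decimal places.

8.642%

(1 + r/2)^20 = 164,000/70,375 = 2.33037.
1 + r/2 = 2.33037^(1/20) ≈ 1.043209, so r/2 ≈ 0.0432089.
r ≈ 2·0.0432089 = 8.64177%.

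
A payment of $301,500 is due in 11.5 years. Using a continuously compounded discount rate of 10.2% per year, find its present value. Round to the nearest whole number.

$93,295

P = A·e^(−rt) = 301,500·e^(−1.173).
e^(−1.173) ≈ 0.309437235697, so P ≈ 93,295.3266.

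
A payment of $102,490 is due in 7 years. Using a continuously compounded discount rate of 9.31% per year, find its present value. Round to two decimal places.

P = A·e^(−rt) = 102,490·e^(−0.6517).
e^(−0.6517) ≈ 0.521159052869, so P ≈ 53,413.5913.

$53,413.59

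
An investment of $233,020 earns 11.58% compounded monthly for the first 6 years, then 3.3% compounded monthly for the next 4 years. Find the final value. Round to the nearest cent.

$530,814.24

After 6 years at 11.58%: 233,020 × 1.99664645814 ≈ 465,258.5577.
Then 4 years at 3.3%: 465,258.5577 × 1.14090160576 ≈ 530,814.2355.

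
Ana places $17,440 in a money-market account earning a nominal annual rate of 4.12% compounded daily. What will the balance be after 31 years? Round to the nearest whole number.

$62,546

Growth factor = (1 + 0.0412/365)^11315 ≈ 3.5863247169.
A ≈ 17,440 × 3.5863247169 ≈ 62,545.5031.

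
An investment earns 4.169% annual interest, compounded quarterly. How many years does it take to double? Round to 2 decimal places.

(1 + 0.0104225)^(4t) = 2.
4t = ln 2 / ln(1 + 0.0104225) ≈ 0.69315/0.0103686 ≈ 66.8509.
t ≈ 16.7127.

16.71 years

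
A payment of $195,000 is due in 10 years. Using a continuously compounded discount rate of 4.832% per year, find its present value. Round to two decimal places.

P = A·e^(−rt) = 195,000·e^(−0.4832).
e^(−0.4832) ≈ 0.616806449747, so P ≈ 120,277.2577.

$120,277.26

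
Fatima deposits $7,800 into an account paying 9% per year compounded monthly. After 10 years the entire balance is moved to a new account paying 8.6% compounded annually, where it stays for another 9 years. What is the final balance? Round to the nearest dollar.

$40,176

Phase 1: 7,800·(1 + 0.0075)^120 ≈ 19,120.5852.
Phase 2: 19,120.5852·(1 + 0.086)^9 ≈ 40,176.2694.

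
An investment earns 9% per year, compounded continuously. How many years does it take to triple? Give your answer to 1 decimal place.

e^(0.09t) = 3, so 0.09t = ln 3 ≈ 1.0986.
t ≈ 1.0986/0.09 ≈ 12.2068.

12.2 years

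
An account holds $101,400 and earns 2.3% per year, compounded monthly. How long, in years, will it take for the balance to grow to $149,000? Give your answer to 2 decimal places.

16.75 years

We need (1 + 0.00191667)^(12t) = 1.4694, so 12t = ln 1.4694 / ln 1.001917 ≈ 200.9958.
t ≈ 200.9958/12 = 16.7496 years.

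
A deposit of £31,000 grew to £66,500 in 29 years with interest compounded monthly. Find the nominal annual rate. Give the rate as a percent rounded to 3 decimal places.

2.635%

(1 + r/12)^348 = 66,500/31,000 = 2.14516.
1 + r/12 = 2.14516^(1/348) ≈ 1.002196, so r/12 ≈ 0.00219555.
r ≈ 12·0.00219555 = 2.63466%.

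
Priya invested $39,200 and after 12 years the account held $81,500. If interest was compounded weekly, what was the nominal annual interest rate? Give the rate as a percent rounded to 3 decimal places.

The 624-period growth factor is 81,500/39,200 = 2.07908.
r/52 = 2.07908^(1/624) − 1 ≈ 0.00117365, so r ≈ 52·0.00117365 = 6.10296%.

6.103%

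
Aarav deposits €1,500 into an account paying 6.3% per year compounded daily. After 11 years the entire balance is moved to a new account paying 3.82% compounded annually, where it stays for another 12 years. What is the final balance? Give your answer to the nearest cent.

€4,703.31

After 11 years at 6.3%: 1,500 × 1.999586082 ≈ 2,999.3791.
Then 12 years at 3.82%: 2,999.3791 × 1.568094727 ≈ 4,703.3106.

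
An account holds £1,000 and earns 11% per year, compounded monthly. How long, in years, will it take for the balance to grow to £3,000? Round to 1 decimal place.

10.0 years

(1 + 0.00916667)^(12t) = 3,000/1,000 = 3.
12t·ln(1 + 0.00916667) = ln(3); 12t = 1.0986/0.00912491 ≈ 120.3971.
t ≈ 10.0331 years.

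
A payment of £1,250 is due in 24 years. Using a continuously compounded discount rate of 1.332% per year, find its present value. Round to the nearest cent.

P = A·e^(−rt) = 1,250·e^(−0.31968).
e^(−0.31968) ≈ 0.7263814419, so P ≈ 907.9768.

£907.98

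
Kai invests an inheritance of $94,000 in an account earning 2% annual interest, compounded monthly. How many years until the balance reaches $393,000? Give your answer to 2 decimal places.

(1 + 0.00166667)^(12t) = 393,000/94,000 = 4.1809.
12t·ln(1 + 0.00166667) = ln(4.1809); 12t = 1.4305/0.00166528 ≈ 859.0240.
t ≈ 71.5853 years.

71.59 years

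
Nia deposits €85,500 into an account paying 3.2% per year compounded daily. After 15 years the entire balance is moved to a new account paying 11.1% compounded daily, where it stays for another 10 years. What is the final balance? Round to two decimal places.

Phase 1: 85,500·(1 + 0.032/365)^5475 ≈ 138,171.4542.
Phase 2: 138,171.4542·(1 + 0.111/365)^3650 ≈ 419,190.9690.

€419,190.97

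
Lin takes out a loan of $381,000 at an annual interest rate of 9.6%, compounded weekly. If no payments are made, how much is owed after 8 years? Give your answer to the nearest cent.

Periodic rate = 9.6%/52 = 0.00184615; periods = 52·8 = 416.
A = 381,000·(1 + 0.096/52)^416 ≈ 381,000·2.1539254072 ≈ 820,645.5801.

$820,645.58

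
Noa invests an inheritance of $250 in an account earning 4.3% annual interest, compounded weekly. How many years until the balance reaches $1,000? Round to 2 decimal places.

(1 + 0.000826923)^(52t) = 1,000/250 = 4.
52t·ln(1 + 0.000826923) = ln(4); 52t = 1.3863/0.000826581 ≈ 1677.1420.
t ≈ 32.2527 years.

32.25 years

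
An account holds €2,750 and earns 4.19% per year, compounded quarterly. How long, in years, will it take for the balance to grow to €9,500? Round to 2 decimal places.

29.74 years

(1 + 0.010475)^(4t) = 9,500/2,750 = 3.4545.
4t·ln(1 + 0.010475) = ln(3.4545); 4t = 1.2397/0.0104205 ≈ 118.9663.
t ≈ 29.7416 years.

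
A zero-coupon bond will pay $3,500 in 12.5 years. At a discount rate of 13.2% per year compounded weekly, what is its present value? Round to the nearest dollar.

Periodic rate = 13.2%/52 = 0.00253846; 650 periods.
P = 3,500/(1 + 0.132/52)^650 ≈ 3,500/5.196105001 ≈ 673.5815.

$674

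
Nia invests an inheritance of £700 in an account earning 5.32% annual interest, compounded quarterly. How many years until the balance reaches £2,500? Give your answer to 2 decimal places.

(1 + 0.0133)^(4t) = 2,500/700 = 3.5714.
4t·ln(1 + 0.0133) = ln(3.5714); 4t = 1.273/0.0132123 ≈ 96.3468.
t ≈ 24.0867 years.

24.09 years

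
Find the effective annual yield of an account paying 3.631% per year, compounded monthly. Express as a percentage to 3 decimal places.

3.692%

EAR = (1 + 3.631%/12)^12 − 1 = (1 + 0.00302583)^12 − 1.
(1 + 0.00302583)^12 ≈ 1.03692, so EAR ≈ 3.69204%.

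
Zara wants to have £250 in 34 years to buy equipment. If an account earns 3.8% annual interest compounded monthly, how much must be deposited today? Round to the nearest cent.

£68.82

Periodic rate = 3.8%/12 = 0.00316667; 408 periods.
P = 250/(1 + 0.038/12)^408 ≈ 250/3.63263631 ≈ 68.8205.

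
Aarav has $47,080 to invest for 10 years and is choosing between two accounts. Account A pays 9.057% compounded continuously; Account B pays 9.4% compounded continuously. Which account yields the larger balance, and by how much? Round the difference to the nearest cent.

Account A growth factor: e^(0.09057·10) = e^0.9057 ≈ 2.47366288117; balance ≈ 116,460.0484.
Account B growth factor: e^(0.094·10) = e^0.94 ≈ 2.55998141833; balance ≈ 120,523.9252.
Account B is larger by 4,063.8767.

Account B, by $4,063.88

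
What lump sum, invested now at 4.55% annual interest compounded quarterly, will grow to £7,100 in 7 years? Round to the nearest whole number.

Periodic rate = 4.55%/4 = 0.011375; 28 periods.
P = 7,100/(1 + 0.011375)^28 ≈ 7,100/1.372593687 ≈ 5,172.6888.

£5,173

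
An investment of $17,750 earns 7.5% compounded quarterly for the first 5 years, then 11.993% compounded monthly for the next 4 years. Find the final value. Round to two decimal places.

After 5 years at 7.5%: 17,750 × 1.4499480257 ≈ 25,736.5775.
Then 4 years at 11.993%: 25,736.5775 × 1.6117791846 ≈ 41,481.6798.

$41,481.68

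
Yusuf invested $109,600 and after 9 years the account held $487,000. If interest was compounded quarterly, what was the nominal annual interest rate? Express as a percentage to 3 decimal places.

16.919%

(1 + r/4)^36 = 487,000/109,600 = 4.44343.
1 + r/4 = 4.44343^(1/36) ≈ 1.042299, so r/4 ≈ 0.0422987.
r ≈ 4·0.0422987 = 16.91946%.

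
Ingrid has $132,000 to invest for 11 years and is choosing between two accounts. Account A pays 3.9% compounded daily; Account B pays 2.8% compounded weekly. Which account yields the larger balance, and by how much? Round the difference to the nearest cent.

Account A, by $23,112.89

A: (1 + 0.039/365)^4015 ≈ 1.53568583984, so 132,000 × 1.53568583984 ≈ 202,710.5309.
B: (1 + 0.028/52)^572 ≈ 1.36058820059, so 132,000 × 1.36058820059 ≈ 179,597.6425.
Difference ≈ 23,112.8884 in favor of A.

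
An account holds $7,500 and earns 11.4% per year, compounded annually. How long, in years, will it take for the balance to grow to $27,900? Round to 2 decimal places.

We need (1 + 0.114)^t = 3.72, so t = ln 3.72 / ln 1.114 ≈ 12.1689.

12.17 years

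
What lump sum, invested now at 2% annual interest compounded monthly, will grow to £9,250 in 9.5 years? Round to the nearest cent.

Growth factor = (1 + 0.02/12)^114 ≈ 1.209058361.
P = 9,250/1.209058361 ≈ 7,650.5819.

£7,650.58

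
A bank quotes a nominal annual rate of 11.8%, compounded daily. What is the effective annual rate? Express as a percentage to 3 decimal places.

EAR = (1 + 11.8%/365)^365 − 1 = (1 + 0.000323288)^365 − 1.
(1 + 0.000323288)^365 ≈ 1.125223, so EAR ≈ 12.52227%.

12.522%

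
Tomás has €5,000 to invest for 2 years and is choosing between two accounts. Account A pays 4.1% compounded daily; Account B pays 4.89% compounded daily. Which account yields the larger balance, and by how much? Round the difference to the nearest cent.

Account A growth factor: (1 + 0.041/365)^730 ≈ 1.085450811; balance ≈ 5,427.2541.
Account B growth factor: (1 + 0.0489/365)^730 ≈ 1.102734991; balance ≈ 5,513.6750.
Account B is larger by 86.4209.

Account B, by €86.42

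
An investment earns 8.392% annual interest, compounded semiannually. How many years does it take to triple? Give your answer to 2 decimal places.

(1 + 0.04196)^(2t) = 3.
2t = ln 3 / ln(1 + 0.04196) ≈ 1.0986/0.0411036 ≈ 26.7279.
t ≈ 13.3640.

13.36 years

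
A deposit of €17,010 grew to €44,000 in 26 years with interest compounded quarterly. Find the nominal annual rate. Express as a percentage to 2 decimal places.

3.67%

(1 + r/4)^104 = 44,000/17,010 = 2.58671.
1 + r/4 = 2.58671^(1/104) ≈ 1.00918, so r/4 ≈ 0.00918023.
r ≈ 4·0.00918023 = 3.67209%.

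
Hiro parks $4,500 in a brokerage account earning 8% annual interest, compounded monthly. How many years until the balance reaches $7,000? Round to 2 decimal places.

We need (1 + 0.00666667)^(12t) = 1.5556, so 12t = ln 1.5556 / ln 1.006667 ≈ 66.4956.
t ≈ 66.4956/12 = 5.5413 years.

5.54 years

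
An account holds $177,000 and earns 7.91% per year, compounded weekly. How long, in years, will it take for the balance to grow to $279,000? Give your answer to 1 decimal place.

5.8 years

(1 + 0.00152115)^(52t) = 279,000/177,000 = 1.5763.
52t·ln(1 + 0.00152115) = ln(1.5763); 52t = 0.45506/0.00152 ≈ 299.3833.
t ≈ 5.7574 years.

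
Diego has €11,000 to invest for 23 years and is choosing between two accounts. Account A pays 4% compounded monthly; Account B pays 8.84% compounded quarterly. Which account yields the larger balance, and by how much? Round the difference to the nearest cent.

A: (1 + 0.04/12)^276 ≈ 2.5054542754, so 11,000 × 2.5054542754 ≈ 27,559.9970.
B: (1 + 0.0221)^92 ≈ 7.4712233972, so 11,000 × 7.4712233972 ≈ 82,183.4574.
Difference ≈ 54,623.4603 in favor of B.

Account B, by €54,623.46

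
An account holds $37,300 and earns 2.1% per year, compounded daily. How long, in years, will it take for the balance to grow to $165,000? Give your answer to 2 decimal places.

We need (1 + 0.0000575342)^(365t) = 4.4236, so 365t = ln 4.4236 / ln 1.000058 ≈ 25845.3879.
t ≈ 25845.3879/365 = 70.8093 years.

70.81 years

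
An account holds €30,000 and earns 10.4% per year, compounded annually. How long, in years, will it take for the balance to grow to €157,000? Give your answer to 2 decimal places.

We need (1 + 0.104)^t = 5.2333, so t = ln 5.2333 / ln 1.104 ≈ 16.7278.

16.73 years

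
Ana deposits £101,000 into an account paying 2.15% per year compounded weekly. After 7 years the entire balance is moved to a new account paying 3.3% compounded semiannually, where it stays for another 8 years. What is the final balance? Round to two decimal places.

£152,541.25

Phase 1: 101,000·(1 + 0.0215/52)^364 ≈ 117,400.2941.
Phase 2: 117,400.2941·(1 + 0.0165)^16 ≈ 152,541.2540.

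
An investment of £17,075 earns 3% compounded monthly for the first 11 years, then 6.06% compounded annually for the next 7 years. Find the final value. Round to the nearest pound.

£35,839

Phase 1: 17,075·(1 + 0.0025)^132 ≈ 23,741.0019.
Phase 2: 23,741.0019·(1 + 0.0606)^7 ≈ 35,839.3729.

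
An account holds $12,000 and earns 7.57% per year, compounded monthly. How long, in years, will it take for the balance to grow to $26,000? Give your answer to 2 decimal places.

10.25 years

We need (1 + 0.00630833)^(12t) = 2.1667, so 12t = ln 2.1667 / ln 1.006308 ≈ 122.9526.
t ≈ 122.9526/12 = 10.2461 years.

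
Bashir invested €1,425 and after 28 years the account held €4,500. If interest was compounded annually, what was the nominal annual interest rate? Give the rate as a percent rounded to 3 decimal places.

4.192%

(1 + r)^28 = 4,500/1,425 = 3.15789.
1 + r = 3.15789^(1/28) ≈ 1.041923, so r ≈ 0.041923.
r ≈ 4.19230%.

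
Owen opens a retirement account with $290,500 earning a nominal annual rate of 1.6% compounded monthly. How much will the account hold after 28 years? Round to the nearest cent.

$454,548.75

Growth factor = (1 + 0.016/12)^336 ≈ 1.56471171374.
A ≈ 290,500 × 1.56471171374 ≈ 454,548.7528.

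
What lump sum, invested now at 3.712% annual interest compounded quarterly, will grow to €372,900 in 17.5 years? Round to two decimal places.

€195,333.02

Growth factor = (1 + 0.00928)^70 ≈ 1.90904740093.
P = 372,900/1.90904740093 ≈ 195,333.0231.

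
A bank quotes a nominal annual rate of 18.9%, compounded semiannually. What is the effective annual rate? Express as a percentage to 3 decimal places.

One year is 2 periods at 0.0945 each: (1 + 0.0945)^2 ≈ 1.19793.
EAR = 1.19793 − 1 ≈ 19.79302%.

19.793%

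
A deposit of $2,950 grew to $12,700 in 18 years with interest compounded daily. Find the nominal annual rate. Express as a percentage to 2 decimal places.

8.11%

(1 + r/365)^6570 = 12,700/2,950 = 4.30508.
1 + r/365 = 4.30508^(1/6570) ≈ 1.000222, so r/365 ≈ 0.000222216.
r ≈ 365·0.000222216 = 8.11088%.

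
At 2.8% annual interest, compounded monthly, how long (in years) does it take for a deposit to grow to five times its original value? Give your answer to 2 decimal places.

57.55 years

(1 + 0.00233333)^(12t) = 5.
12t = ln 5 / ln(1 + 0.00233333) ≈ 1.6094/0.00233062 ≈ 690.5635.
t ≈ 57.5470.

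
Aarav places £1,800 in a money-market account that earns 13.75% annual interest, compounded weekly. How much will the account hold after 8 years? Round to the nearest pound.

Periodic rate = 13.75%/52 = 0.00264423; periods = 52·8 = 416.
A = 1,800·(1 + 0.1375/52)^416 ≈ 1,800·2.999807835 ≈ 5,399.6541.

£5,400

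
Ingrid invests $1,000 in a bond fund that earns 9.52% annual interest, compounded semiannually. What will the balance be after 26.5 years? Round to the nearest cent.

$11,758.74

Periodic rate = 9.52%/2 = 0.0476; periods = 2·26.5 = 53.
A = 1,000·(1 + 0.0476)^53 ≈ 1,000·11.758744582 ≈ 11,758.7446.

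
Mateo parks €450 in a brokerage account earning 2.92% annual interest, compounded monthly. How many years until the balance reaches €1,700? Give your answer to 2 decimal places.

(1 + 0.00243333)^(12t) = 1,700/450 = 3.7778.
12t·ln(1 + 0.00243333) = ln(3.7778); 12t = 1.3291/0.00243038 ≈ 546.8846.
t ≈ 45.5737 years.

45.57 years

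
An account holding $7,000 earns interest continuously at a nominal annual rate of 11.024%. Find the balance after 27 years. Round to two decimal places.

A = P·e^(rt) = 7,000·e^(0.11024·27) = 7,000·e^2.97648.
e^2.97648 ≈ 19.6186373571, so A ≈ 137,330.4615.

$137,330.46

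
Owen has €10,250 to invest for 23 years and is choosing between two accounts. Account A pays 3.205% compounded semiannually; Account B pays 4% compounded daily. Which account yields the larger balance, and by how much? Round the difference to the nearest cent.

Account B, by €4,421.56

Account A growth factor: (1 + 0.016025)^46 ≈ 2.0777923025; balance ≈ 21,297.3711.
Account B growth factor: (1 + 0.04/365)^8395 ≈ 2.5091639066; balance ≈ 25,718.9300.
Account B is larger by 4,421.5589.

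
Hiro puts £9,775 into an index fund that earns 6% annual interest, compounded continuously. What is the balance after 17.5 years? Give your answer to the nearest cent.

£27,933.54

A = P·e^(rt) = 9,775·e^(0.06·17.5) = 9,775·e^1.05.
e^1.05 ≈ 2.8576511181, so A ≈ 27,933.5397.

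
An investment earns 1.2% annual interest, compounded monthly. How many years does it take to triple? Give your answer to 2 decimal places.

(1 + 0.001)^(12t) = 3.
12t = ln 3 / ln(1 + 0.001) ≈ 1.0986/0.0009995 ≈ 1099.1615.
t ≈ 91.5968.

91.60 years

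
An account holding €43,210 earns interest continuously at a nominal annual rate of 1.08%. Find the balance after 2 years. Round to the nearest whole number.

A = P·e^(rt) = 43,210·e^(0.0108·2) = 43,210·e^0.0216.
e^0.0216 ≈ 1.0218349687, so A ≈ 44,153.4890.

€44,153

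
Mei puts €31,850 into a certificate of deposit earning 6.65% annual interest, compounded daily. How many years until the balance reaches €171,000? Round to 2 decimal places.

25.27 years

We need (1 + 0.000182192)^(365t) = 5.3689, so 365t = ln 5.3689 / ln 1.000182 ≈ 9225.3298.
t ≈ 9225.3298/365 = 25.2749 years.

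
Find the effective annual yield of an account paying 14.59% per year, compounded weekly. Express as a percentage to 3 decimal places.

15.684%

One year is 52 periods at 0.00280577 each: (1 + 0.00280577)^52 ≈ 1.156844.
EAR = 1.156844 − 1 ≈ 15.68441%.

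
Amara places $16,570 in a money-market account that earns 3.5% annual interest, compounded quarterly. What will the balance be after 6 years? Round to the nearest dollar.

$20,423

Periodic rate = 3.5%/4 = 0.00875; periods = 4·6 = 24.
A = 16,570·(1 + 0.00875)^24 ≈ 16,570·1.2325517014 ≈ 20,423.3817.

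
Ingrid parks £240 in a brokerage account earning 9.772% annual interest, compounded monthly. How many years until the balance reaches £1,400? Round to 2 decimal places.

We need (1 + 0.00814333)^(12t) = 5.8333, so 12t = ln 5.8333 / ln 1.008143 ≈ 217.4490.
t ≈ 217.4490/12 = 18.1207 years.

18.12 years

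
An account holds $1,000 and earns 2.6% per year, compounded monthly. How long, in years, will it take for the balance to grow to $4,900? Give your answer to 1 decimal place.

61.2 years

(1 + 0.00216667)^(12t) = 4,900/1,000 = 4.9.
12t·ln(1 + 0.00216667) = ln(4.9); 12t = 1.5892/0.00216432 ≈ 734.2875.
t ≈ 61.1906 years.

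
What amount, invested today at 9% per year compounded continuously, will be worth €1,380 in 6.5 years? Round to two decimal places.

P = A·e^(−rt) = 1,380·e^(−0.585).
e^(−0.585) ≈ 0.5571058618, so P ≈ 768.8061.

€768.81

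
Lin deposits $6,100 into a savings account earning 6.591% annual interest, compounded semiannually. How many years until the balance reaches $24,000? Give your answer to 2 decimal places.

(1 + 0.032955)^(2t) = 24,000/6,100 = 3.9344.
2t·ln(1 + 0.032955) = ln(3.9344); 2t = 1.3698/0.0324236 ≈ 42.2459.
t ≈ 21.1229 years.

21.12 years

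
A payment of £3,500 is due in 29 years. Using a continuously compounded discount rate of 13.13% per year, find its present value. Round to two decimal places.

P = A·e^(−rt) = 3,500·e^(−3.8077).
e^(−3.8077) ≈ 0.0221991784, so P ≈ 77.6971.

£77.70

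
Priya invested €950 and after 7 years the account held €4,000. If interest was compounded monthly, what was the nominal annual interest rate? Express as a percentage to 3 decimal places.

20.714%

(1 + r/12)^84 = 4,000/950 = 4.21053.
1 + r/12 = 4.21053^(1/84) ≈ 1.017261, so r/12 ≈ 0.0172614.
r ≈ 12·0.0172614 = 20.71371%.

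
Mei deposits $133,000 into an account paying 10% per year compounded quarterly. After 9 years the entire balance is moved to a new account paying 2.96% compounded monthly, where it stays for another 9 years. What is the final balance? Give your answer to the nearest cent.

After 9 years at 10%: 133,000 × 2.43253531572 ≈ 323,527.1970.
Then 9 years at 2.96%: 323,527.1970 × 1.30482897598 ≈ 422,147.6612.

$422,147.66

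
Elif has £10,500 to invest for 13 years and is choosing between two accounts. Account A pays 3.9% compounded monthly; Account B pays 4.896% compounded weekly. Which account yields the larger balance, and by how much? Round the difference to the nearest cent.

Account B, by £2,418.28

A: (1 + 0.00325)^156 ≈ 1.6589384431, so 10,500 × 1.6589384431 ≈ 17,418.8537.
B: (1 + 0.04896/52)^676 ≈ 1.8892511861, so 10,500 × 1.8892511861 ≈ 19,837.1375.
Difference ≈ 2,418.2838 in favor of B.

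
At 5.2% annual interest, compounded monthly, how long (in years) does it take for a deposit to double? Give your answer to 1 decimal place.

(1 + 0.00433333)^(12t) = 2.
12t = ln 2 / ln(1 + 0.00433333) ≈ 0.69315/0.00432397 ≈ 160.3034.
t ≈ 13.3586.

13.4 years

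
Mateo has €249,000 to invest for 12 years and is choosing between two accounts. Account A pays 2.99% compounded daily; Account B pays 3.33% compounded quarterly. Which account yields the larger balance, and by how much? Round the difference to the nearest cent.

A: (1 + 0.0299/365)^4380 ≈ 1.43158941313, so 249,000 × 1.43158941313 ≈ 356,465.7639.
B: (1 + 0.008325)^48 ≈ 1.48876339518, so 249,000 × 1.48876339518 ≈ 370,702.0854.
Difference ≈ 14,236.3215 in favor of B.

Account B, by €14,236.32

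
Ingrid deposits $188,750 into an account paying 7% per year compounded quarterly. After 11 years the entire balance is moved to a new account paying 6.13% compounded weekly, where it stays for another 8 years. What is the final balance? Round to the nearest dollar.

Phase 1: 188,750·(1 + 0.0175)^44 ≈ 404,949.9482.
Phase 2: 404,949.9482·(1 + 0.0613/52)^416 ≈ 661,079.8595.

$661,080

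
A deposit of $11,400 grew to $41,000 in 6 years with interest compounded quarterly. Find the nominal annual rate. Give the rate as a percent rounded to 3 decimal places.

(1 + r/4)^24 = 41,000/11,400 = 3.59649.
1 + r/4 = 3.59649^(1/24) ≈ 1.054779, so r/4 ≈ 0.0547794.
r ≈ 4·0.0547794 = 21.91175%.

21.912%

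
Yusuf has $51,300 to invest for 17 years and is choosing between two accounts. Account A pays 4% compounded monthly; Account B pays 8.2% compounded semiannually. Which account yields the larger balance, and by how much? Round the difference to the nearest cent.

A: (1 + 0.04/12)^204 ≈ 1.97164689123, so 51,300 × 1.97164689123 ≈ 101,145.4855.
B: (1 + 0.041)^34 ≈ 3.92034965495, so 51,300 × 3.92034965495 ≈ 201,113.9373.
Difference ≈ 99,968.4518 in favor of B.

Account B, by $99,968.45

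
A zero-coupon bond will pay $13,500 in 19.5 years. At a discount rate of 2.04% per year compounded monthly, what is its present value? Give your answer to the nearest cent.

$9,072.31

Growth factor = (1 + 0.0017)^234 ≈ 1.4880436233.
P = 13,500/1.4880436233 ≈ 9,072.3147.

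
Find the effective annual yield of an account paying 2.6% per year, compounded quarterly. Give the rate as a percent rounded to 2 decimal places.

2.63%

EAR = (1 + 2.6%/4)^4 − 1 = (1 + 0.0065)^4 − 1.
(1 + 0.0065)^4 ≈ 1.026255, so EAR ≈ 2.62546%.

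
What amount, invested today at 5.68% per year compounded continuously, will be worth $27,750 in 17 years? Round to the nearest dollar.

$10,566

P = A·e^(−rt) = 27,750·e^(−0.9656).
e^(−0.9656) ≈ 0.38075467838, so P ≈ 10,565.9423.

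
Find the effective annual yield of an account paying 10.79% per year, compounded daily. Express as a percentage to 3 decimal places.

11.392%

EAR = (1 + 10.79%/365)^365 − 1 = (1 + 0.000295616)^365 − 1.
(1 + 0.000295616)^365 ≈ 1.113919, so EAR ≈ 11.39186%.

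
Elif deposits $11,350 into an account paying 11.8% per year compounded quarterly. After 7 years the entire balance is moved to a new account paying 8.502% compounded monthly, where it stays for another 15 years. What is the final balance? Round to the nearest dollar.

Phase 1: 11,350·(1 + 0.0295)^28 ≈ 25,617.3197.
Phase 2: 25,617.3197·(1 + 0.007085)^180 ≈ 91,292.8206.

$91,293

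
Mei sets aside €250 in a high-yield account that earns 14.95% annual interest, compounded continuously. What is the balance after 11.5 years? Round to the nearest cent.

A = P·e^(rt) = 250·e^(0.1495·11.5) = 250·e^1.71925.
e^1.71925 ≈ 5.580341638, so A ≈ 1,395.0854.

€1,395.09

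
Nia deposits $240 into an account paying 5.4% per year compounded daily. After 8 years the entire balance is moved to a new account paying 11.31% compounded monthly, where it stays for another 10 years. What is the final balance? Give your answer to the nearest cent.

After 8 years at 5.4%: 240 × 1.540285898 ≈ 369.6686.
Then 10 years at 11.31%: 369.6686 × 3.082384287 ≈ 1,139.4607.

$1,139.46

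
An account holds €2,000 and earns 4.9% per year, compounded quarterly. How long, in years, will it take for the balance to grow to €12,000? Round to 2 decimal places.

We need (1 + 0.01225)^(4t) = 6, so 4t = ln 6 / ln 1.01225 ≈ 147.1601.
t ≈ 147.1601/4 = 36.7900 years.

36.79 years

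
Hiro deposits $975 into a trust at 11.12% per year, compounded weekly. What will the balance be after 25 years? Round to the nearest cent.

Periodic rate = 11.12%/52 = 0.00213846; periods = 52·25 = 1300.
A = 975·(1 + 0.1112/52)^1300 ≈ 975·16.071246913 ≈ 15,669.4657.

$15,669.47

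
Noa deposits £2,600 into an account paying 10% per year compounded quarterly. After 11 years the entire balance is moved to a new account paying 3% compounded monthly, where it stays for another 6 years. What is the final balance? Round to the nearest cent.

Phase 1: 2,600·(1 + 0.025)^44 ≈ 7,705.9010.
Phase 2: 7,705.9010·(1 + 0.0025)^72 ≈ 9,223.5664.

£9,223.57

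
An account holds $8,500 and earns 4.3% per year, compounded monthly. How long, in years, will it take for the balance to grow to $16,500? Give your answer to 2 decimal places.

We need (1 + 0.00358333)^(12t) = 1.9412, so 12t = ln 1.9412 / ln 1.003583 ≈ 185.4368.
t ≈ 185.4368/12 = 15.4531 years.

15.45 years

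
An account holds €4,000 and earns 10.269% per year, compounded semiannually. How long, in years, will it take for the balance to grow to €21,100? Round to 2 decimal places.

16.61 years

We need (1 + 0.051345)^(2t) = 5.275, so 2t = ln 5.275 / ln 1.051345 ≈ 33.2129.
t ≈ 33.2129/2 = 16.6064 years.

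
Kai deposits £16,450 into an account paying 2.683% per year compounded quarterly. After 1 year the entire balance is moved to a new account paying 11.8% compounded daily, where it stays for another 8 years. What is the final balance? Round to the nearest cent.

£43,419.70

Phase 1: 16,450·(1 + 0.0067075)^4 ≈ 16,895.8140.
Phase 2: 16,895.8140·(1 + 0.118/365)^2920 ≈ 43,419.7036.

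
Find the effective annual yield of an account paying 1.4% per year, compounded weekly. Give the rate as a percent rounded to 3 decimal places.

1.410%

One year is 52 periods at 0.000269231 each: (1 + 0.000269231)^52 ≈ 1.014097.
EAR = 1.014097 − 1 ≈ 1.40965%.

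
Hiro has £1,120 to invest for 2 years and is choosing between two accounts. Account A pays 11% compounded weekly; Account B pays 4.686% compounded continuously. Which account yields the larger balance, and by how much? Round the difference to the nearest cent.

Account A growth factor: (1 + 0.11/52)^104 ≈ 1.24578722; balance ≈ 1,395.2817.
Account B growth factor: e^(0.04686·2) = e^0.09372 ≈ 1.098252192; balance ≈ 1,230.0425.
Account A is larger by 165.2392.

Account A, by £165.24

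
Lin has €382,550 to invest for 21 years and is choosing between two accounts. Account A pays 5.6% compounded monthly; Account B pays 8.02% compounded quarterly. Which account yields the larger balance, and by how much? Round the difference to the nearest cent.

Account A growth factor: (1 + 0.056/12)^252 ≈ 3.232528043536; balance ≈ 1,236,603.6031.
Account B growth factor: (1 + 0.02005)^84 ≈ 5.299106593148; balance ≈ 2,027,173.2272.
Account B is larger by 790,569.6242.

Account B, by €790,569.62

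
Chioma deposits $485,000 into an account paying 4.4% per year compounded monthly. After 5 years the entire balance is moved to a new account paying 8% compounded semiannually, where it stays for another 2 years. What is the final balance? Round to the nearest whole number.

$706,716

After 5 years at 4.4%: 485,000 × 1.24557547232 ≈ 604,104.1041.
Then 2 years at 8%: 604,104.1041 × 1.16985856 ≈ 706,716.3573.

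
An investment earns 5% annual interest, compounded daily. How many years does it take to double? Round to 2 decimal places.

13.86 years

(1 + 0.000136986)^(365t) = 2.
365t = ln 2 / ln(1 + 0.000136986) ≈ 0.69315/0.000136977 ≈ 5060.3210.
t ≈ 13.8639.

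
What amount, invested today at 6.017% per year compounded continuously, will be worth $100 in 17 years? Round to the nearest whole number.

P = A·e^(−rt) = 100·e^(−1.02289).
e^(−1.02289) ≈ 0.35955433, so P ≈ 35.9554.

$36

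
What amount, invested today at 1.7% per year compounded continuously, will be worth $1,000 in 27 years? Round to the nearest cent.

P = A·e^(−rt) = 1,000·e^(−0.459).
e^(−0.459) ≈ 0.631915245, so P ≈ 631.9152.

$631.92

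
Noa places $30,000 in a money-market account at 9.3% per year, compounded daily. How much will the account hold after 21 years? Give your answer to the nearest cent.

Growth factor = (1 + 0.093/365)^7665 ≈ 7.04805178024.
A ≈ 30,000 × 7.04805178024 ≈ 211,441.5534.

$211,441.55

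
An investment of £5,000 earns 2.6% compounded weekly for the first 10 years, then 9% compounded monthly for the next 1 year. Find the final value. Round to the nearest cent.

£7,092.49

Phase 1: 5,000·(1 + 0.0005)^520 ≈ 6,484.2291.
Phase 2: 6,484.2291·(1 + 0.0075)^12 ≈ 7,092.4945.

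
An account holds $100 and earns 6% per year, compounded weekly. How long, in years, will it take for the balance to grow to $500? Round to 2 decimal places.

(1 + 0.00115385)^(52t) = 500/100 = 5.
52t·ln(1 + 0.00115385) = ln(5); 52t = 1.6094/0.00115318 ≈ 1395.6508.
t ≈ 26.8394 years.

26.84 years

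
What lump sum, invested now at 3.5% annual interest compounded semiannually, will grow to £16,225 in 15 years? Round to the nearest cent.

£9,641.67

Periodic rate = 3.5%/2 = 0.0175; 30 periods.
P = 16,225/(1 + 0.0175)^30 ≈ 16,225/1.6828001301 ≈ 9,641.6679.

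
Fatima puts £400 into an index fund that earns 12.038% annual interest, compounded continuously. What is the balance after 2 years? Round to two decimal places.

£508.89

A = P·e^(rt) = 400·e^(0.12038·2) = 400·e^0.24076.
e^0.24076 ≈ 1.27221567, so A ≈ 508.8863.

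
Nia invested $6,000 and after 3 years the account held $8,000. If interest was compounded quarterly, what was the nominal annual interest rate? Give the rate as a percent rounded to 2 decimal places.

(1 + r/4)^12 = 8,000/6,000 = 1.33333.
1 + r/4 = 1.33333^(1/12) ≈ 1.024263, so r/4 ≈ 0.0242632.
r ≈ 4·0.0242632 = 9.70527%.

9.71%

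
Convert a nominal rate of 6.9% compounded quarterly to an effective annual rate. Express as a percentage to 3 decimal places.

7.081%

One year is 4 periods at 0.01725 each: (1 + 0.01725)^4 ≈ 1.070806.
EAR = 1.070806 − 1 ≈ 7.08060%.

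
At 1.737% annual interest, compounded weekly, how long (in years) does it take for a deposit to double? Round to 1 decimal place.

(1 + 0.000334038)^(52t) = 2.
52t = ln 2 / ln(1 + 0.000334038) ≈ 0.69315/0.000333983 ≈ 2075.3986.
t ≈ 39.9115.

39.9 years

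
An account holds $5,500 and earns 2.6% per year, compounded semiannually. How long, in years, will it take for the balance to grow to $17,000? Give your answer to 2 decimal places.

(1 + 0.013)^(2t) = 17,000/5,500 = 3.0909.
2t·ln(1 + 0.013) = ln(3.0909); 2t = 1.1285/0.0129162 ≈ 87.3680.
t ≈ 43.6840 years.

43.68 years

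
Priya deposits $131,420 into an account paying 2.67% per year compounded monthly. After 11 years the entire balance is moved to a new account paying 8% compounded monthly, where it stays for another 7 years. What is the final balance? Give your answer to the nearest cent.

After 11 years at 2.67%: 131,420 × 1.34094386465 ≈ 176,226.8427.
Then 7 years at 8%: 176,226.8427 × 1.74742205143 ≈ 307,942.6710.

$307,942.67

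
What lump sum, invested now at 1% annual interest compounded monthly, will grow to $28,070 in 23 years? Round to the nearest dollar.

$22,305

Growth factor = (1 + 0.01/12)^276 ≈ 1.2584794668.
P = 28,070/1.2584794668 ≈ 22,304.6945.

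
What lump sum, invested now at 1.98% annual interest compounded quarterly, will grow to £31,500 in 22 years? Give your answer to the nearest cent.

£20,398.52

Periodic rate = 1.98%/4 = 0.00495; 88 periods.
P = 31,500/(1 + 0.00495)^88 ≈ 31,500/1.5442300469 ≈ 20,398.5151.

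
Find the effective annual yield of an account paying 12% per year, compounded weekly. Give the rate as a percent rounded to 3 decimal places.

One year is 52 periods at 0.00230769 each: (1 + 0.00230769)^52 ≈ 1.127341.
EAR = 1.127341 − 1 ≈ 12.73410%.

12.734%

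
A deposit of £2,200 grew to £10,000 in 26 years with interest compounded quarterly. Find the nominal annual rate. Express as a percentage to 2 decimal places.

The 104-period growth factor is 10,000/2,200 = 4.54545.
r/4 = 4.54545^(1/104) − 1 ≈ 0.0146654, so r ≈ 4·0.0146654 = 5.86617%.

5.87%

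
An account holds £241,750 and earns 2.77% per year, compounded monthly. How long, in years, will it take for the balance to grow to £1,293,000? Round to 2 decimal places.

(1 + 0.00230833)^(12t) = 1,293,000/241,750 = 5.3485.
12t·ln(1 + 0.00230833) = ln(5.3485); 12t = 1.6768/0.00230567 ≈ 727.2567.
t ≈ 60.6047 years.

60.60 years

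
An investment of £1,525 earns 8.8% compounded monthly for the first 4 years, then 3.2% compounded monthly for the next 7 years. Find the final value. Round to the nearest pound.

£2,709

After 4 years at 8.8%: 1,525 × 1.420083409 ≈ 2,165.6272.
Then 7 years at 3.2%: 2,165.6272 × 1.250698085 ≈ 2,708.5458.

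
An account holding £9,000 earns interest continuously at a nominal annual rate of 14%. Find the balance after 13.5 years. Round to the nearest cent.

£59,574.32

A = P·e^(rt) = 9,000·e^(0.14·13.5) = 9,000·e^1.89.
e^1.89 ≈ 6.619368681, so A ≈ 59,574.3181.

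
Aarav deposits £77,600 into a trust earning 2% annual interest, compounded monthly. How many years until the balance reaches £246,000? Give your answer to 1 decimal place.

(1 + 0.00166667)^(12t) = 246,000/77,600 = 3.1701.
12t·ln(1 + 0.00166667) = ln(3.1701); 12t = 1.1538/0.00166528 ≈ 692.8352.
t ≈ 57.7363 years.

57.7 years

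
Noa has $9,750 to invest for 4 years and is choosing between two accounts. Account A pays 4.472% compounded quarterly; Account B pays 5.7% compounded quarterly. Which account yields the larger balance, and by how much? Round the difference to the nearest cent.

A: (1 + 0.01118)^16 ≈ 1.1946908533, so 9,750 × 1.1946908533 ≈ 11,648.2358.
B: (1 + 0.01425)^16 ≈ 1.2540656204, so 9,750 × 1.2540656204 ≈ 12,227.1398.
Difference ≈ 578.9040 in favor of B.

Account B, by $578.90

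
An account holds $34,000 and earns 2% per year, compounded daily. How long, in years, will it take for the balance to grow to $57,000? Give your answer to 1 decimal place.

25.8 years

We need (1 + 0.0000547945)^(365t) = 1.6765, so 365t = ln 1.6765 / ln 1.000055 ≈ 9429.8644.
t ≈ 9429.8644/365 = 25.8352 years.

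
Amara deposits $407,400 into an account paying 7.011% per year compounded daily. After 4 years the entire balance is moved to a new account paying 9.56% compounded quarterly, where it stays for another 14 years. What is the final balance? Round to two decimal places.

Phase 1: 407,400·(1 + 0.07011/365)^1460 ≈ 539,265.7939.
Phase 2: 539,265.7939·(1 + 0.0239)^56 ≈ 2,024,068.8508.

$2,024,068.85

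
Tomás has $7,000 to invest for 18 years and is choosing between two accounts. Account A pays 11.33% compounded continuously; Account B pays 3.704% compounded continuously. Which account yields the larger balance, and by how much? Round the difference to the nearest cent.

Account A, by $40,167.11

A: e^(0.1133·18) = e^2.0394 ≈ 7.6859962174, so 7,000 × 7.6859962174 ≈ 53,801.9735.
B: e^(0.03704·18) = e^0.66672 ≈ 1.947837923, so 7,000 × 1.947837923 ≈ 13,634.8655.
Difference ≈ 40,167.1081 in favor of A.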